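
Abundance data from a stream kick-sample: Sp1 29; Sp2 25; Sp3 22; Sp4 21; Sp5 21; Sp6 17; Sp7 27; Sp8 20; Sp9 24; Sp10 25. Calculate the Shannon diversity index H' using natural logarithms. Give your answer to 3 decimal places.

2.292

Total N = 29+25+22+21+21+17+27+20+24+25 = 231, so the proportions are 0.12554, 0.10823, 0.09524, 0.09091, 0.09091, 0.07359, 0.11688, 0.08658, 0.1039, 0.10823 (working shown to 5 dp, full precision carried).
Each pᵢ ln pᵢ term: 0.12554×(-2.07512)=-0.26051, 0.10823×(-2.22354)=-0.24064, 0.09524×(-2.35138)=-0.22394, 0.09091×(-2.39790)=-0.21799, 0.09091×(-2.39790)=-0.21799, 0.07359×(-2.60920)=-0.19202, 0.11688×(-2.14658)=-0.25090, 0.08658×(-2.44669)=-0.21183, 0.1039×(-2.26436)=-0.23526, 0.10823×(-2.22354)=-0.24064.
Sum = -2.29173, so H' = 2.292.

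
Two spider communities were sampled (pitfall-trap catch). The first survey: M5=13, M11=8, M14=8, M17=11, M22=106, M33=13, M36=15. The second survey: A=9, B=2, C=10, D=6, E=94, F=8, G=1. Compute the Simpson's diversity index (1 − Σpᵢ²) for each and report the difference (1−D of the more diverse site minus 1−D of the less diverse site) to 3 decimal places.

The first survey: N=174, proportions 0.07471, 0.04598, 0.04598, 0.06322, 0.6092, 0.07471, 0.08621, giving 1−D = 0.60206 (working shown to 5 dp, full precision carried).
The second survey: N=130, proportions 0.06923, 0.01538, 0.07692, 0.04615, 0.72308, 0.06154, 0.00769, giving 1−D = 0.46024.
Difference = |0.60206 − 0.46024| = 0.14182, i.e. 0.142 to 3 decimal places.

0.142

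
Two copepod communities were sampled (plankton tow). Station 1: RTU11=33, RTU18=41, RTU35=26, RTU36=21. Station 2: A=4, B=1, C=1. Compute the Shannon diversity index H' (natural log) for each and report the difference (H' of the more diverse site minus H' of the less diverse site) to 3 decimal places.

0.488

Station 1: N=121, proportions 0.27273, 0.33884, 0.21488, 0.17355, giving H' = 1.35540 (working shown to 5 dp, full precision carried).
Station 2: N=6, proportions 0.66667, 0.16667, 0.16667, giving H' = 0.86756.
Difference = |1.35540 − 0.86756| = 0.48784, i.e. 0.488 to 3 decimal places.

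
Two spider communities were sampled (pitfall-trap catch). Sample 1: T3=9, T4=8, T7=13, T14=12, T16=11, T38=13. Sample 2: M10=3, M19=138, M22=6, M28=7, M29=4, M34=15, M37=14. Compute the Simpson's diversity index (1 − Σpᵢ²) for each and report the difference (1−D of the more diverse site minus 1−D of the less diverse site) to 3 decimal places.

0.388

Sample 1: N=66, proportions 0.13636, 0.12121, 0.19697, 0.18182, 0.16667, 0.19697, giving 1−D = 0.82828 (working shown to 5 dp, full precision carried).
Sample 2: N=187, proportions 0.01604, 0.73797, 0.03209, 0.03743, 0.02139, 0.08021, 0.07487, giving 1−D = 0.44022.
Difference = |0.82828 − 0.44022| = 0.38806, i.e. 0.388 to 3 decimal places.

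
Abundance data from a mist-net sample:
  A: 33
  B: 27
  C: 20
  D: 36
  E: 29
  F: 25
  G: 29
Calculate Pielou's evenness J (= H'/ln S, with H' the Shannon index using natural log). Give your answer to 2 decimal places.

0.99

Total N = 33+27+20+36+29+25+29 = 199, so the proportions are 0.1658, 0.1357, 0.1005, 0.1809, 0.1457, 0.1256, 0.1457 (working shown to 4 dp, full precision carried).
H' = −Σ pᵢ ln pᵢ = −((-0.2980) + (-0.2710) + (-0.2309) + (-0.3093) + (-0.2807) + (-0.2606) + (-0.2807)) = 1.9312.
With S = 7 species, ln S = 1.9459, so J = 1.9312/1.9459 = 0.9924, i.e. 0.99 to 2 decimal places.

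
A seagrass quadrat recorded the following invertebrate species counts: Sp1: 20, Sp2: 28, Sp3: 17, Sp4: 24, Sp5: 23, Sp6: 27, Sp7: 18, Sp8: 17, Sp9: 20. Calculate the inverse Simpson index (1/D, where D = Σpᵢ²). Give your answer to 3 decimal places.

Total N = 20+28+17+24+23+27+18+17+20 = 194, so the proportions are 0.1030928, 0.1443299, 0.0876289, 0.1237113, 0.1185567, 0.1391753, 0.0927835, 0.0876289, 0.1030928 (working shown to 7 dp, full precision carried).
D = 0.1030928² + 0.1443299² + 0.0876289² + 0.1237113² + 0.1185567² + 0.1391753² + 0.0927835² + 0.0876289² + 0.1030928² = 0.0106281 + 0.0208311 + 0.0076788 + 0.0153045 + 0.0140557 + 0.0193698 + 0.0086088 + 0.0076788 + 0.0106281 = 0.1147837.
So 1/D = 8.71204, i.e. 8.712 to 3 decimal places.

8.712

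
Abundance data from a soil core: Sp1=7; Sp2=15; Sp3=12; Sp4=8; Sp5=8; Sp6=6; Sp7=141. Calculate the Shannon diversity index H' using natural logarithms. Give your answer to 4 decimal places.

1.0910

Total N = 7+15+12+8+8+6+141 = 197, so the proportions are 0.035533, 0.076142, 0.060914, 0.040609, 0.040609, 0.030457, 0.715736 (working shown to 6 dp, full precision carried).
Each pᵢ ln pᵢ term: 0.035533×(-3.337294)=-0.118584, 0.076142×(-2.575154)=-0.196078, 0.060914×(-2.798297)=-0.170455, 0.040609×(-3.203762)=-0.130102, 0.040609×(-3.203762)=-0.130102, 0.030457×(-3.491444)=-0.106338, 0.715736×(-0.334444)=-0.239374.
Sum = -1.091032, so H' = 1.0910.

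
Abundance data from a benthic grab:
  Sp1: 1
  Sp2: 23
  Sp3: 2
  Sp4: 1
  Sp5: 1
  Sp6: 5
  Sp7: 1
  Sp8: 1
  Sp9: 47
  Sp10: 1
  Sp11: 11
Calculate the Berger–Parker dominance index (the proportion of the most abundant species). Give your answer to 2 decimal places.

Total N = 1+23+2+1+1+5+1+1+47+1+11 = 94, so the proportions are 0.0106, 0.2447, 0.0213, 0.0106, 0.0106, 0.0532, 0.0106, 0.0106, 0.5, 0.0106, 0.117 (working shown to 4 dp, full precision carried).
The largest proportion is 0.5, i.e. d = 0.50 to 2 decimal places.

0.50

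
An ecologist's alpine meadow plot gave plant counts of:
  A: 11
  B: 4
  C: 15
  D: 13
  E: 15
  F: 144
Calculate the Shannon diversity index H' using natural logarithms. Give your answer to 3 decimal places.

1.040

Total N = 11+4+15+13+15+144 = 202, so the proportions are 0.05446, 0.0198, 0.07426, 0.06436, 0.07426, 0.71287 (working shown to 5 dp, full precision carried).
Each pᵢ ln pᵢ term: 0.05446×(-2.91037)=-0.15849, 0.0198×(-3.92197)=-0.07766, 0.07426×(-2.60022)=-0.19309, 0.06436×(-2.74332)=-0.17655, 0.07426×(-2.60022)=-0.19309, 0.71287×(-0.33845)=-0.24127.
Sum = -1.04014, so H' = 1.040.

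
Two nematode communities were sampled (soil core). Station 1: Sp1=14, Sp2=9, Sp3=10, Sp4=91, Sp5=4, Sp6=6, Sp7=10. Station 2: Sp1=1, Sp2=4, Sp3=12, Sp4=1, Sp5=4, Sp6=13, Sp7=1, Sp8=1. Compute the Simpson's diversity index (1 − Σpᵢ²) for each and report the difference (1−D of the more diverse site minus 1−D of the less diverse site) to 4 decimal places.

0.1699

Station 1: N=144, proportions 0.097222, 0.0625, 0.069444, 0.631944, 0.027778, 0.041667, 0.069444, giving 1−D = 0.575135 (working shown to 6 dp, full precision carried).
Station 2: N=37, proportions 0.027027, 0.108108, 0.324324, 0.027027, 0.108108, 0.351351, 0.027027, 0.027027, giving 1−D = 0.745069.
Difference = |0.575135 − 0.745069| = 0.169934, i.e. 0.1699 to 4 decimal places.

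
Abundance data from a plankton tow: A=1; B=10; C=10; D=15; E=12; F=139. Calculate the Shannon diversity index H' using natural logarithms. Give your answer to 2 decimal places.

0.94

Total N = 1+10+10+15+12+139 = 187, so the proportions are 0.0053, 0.0535, 0.0535, 0.0802, 0.0642, 0.7433 (working shown to 4 dp, full precision carried).
Each pᵢ ln pᵢ term: 0.0053×(-5.2311)=-0.0280, 0.0535×(-2.9285)=-0.1566, 0.0535×(-2.9285)=-0.1566, 0.0802×(-2.5231)=-0.2024, 0.0642×(-2.7462)=-0.1762, 0.7433×(-0.2966)=-0.2205.
Sum = -0.9403, so H' = 0.94.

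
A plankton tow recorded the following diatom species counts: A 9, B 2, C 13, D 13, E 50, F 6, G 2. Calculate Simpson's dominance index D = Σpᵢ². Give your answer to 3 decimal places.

0.328

Total N = 9+2+13+13+50+6+2 = 95, so the proportions are 0.09474, 0.02105, 0.13684, 0.13684, 0.52632, 0.06316, 0.02105 (working shown to 5 dp, full precision carried).
D = 0.09474² + 0.02105² + 0.13684² + 0.13684² + 0.52632² + 0.06316² + 0.02105² = 0.00898 + 0.00044 + 0.01873 + 0.01873 + 0.27701 + 0.00399 + 0.00044 = 0.32831.
To 3 decimal places, D = 0.328.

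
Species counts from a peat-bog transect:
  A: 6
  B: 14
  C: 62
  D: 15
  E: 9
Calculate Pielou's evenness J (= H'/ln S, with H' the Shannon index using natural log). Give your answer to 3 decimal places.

0.764

Total N = 6+14+62+15+9 = 106, so the proportions are 0.0566, 0.13208, 0.58491, 0.14151, 0.08491 (working shown to 5 dp, full precision carried).
H' = −Σ pᵢ ln pᵢ = −((-0.16255) + (-0.26737) + (-0.31369) + (-0.27671) + (-0.20940)) = 1.22971.
With S = 5 species, ln S = 1.60944, so J = 1.22971/1.60944 = 0.76406, i.e. 0.764 to 3 decimal places.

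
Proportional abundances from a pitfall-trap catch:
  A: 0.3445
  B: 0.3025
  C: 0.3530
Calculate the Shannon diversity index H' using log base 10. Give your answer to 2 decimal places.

Each pᵢ log₁₀ pᵢ term (working shown to 4 dp, full precision carried): 0.3445×(-0.4628)=-0.1594, 0.3025×(-0.5193)=-0.1571, 0.353×(-0.4522)=-0.1596.
Sum = -0.4762, so H' = 0.48.

0.48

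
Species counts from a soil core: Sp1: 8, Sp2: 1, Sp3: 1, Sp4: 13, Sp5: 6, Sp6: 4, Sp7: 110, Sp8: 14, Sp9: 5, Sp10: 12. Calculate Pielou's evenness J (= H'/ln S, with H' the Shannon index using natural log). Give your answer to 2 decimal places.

0.60

Total N = 8+1+1+13+6+4+110+14+5+12 = 174, so the proportions are 0.046, 0.0057, 0.0057, 0.0747, 0.0345, 0.023, 0.6322, 0.0805, 0.0287, 0.069 (working shown to 4 dp, full precision carried).
H' = −Σ pᵢ ln pᵢ = −((-0.1416) + (-0.0296) + (-0.0296) + (-0.1938) + (-0.1161) + (-0.0867) + (-0.2899) + (-0.2028) + (-0.1020) + (-0.1844)) = 1.3766.
With S = 10 species, ln S = 2.3026, so J = 1.3766/2.3026 = 0.5979, i.e. 0.60 to 2 decimal places.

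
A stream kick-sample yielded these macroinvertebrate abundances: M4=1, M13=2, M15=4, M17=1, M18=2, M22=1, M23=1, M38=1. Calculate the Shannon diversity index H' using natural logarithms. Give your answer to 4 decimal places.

1.9251

Total N = 1+2+4+1+2+1+1+1 = 13, so the proportions are 0.076923, 0.153846, 0.307692, 0.076923, 0.153846, 0.076923, 0.076923, 0.076923 (working shown to 6 dp, full precision carried).
Each pᵢ ln pᵢ term: 0.076923×(-2.564949)=-0.197304, 0.153846×(-1.871802)=-0.287970, 0.307692×(-1.178655)=-0.362663, 0.076923×(-2.564949)=-0.197304, 0.153846×(-1.871802)=-0.287970, 0.076923×(-2.564949)=-0.197304, 0.076923×(-2.564949)=-0.197304, 0.076923×(-2.564949)=-0.197304.
Sum = -1.925121, so H' = 1.9251.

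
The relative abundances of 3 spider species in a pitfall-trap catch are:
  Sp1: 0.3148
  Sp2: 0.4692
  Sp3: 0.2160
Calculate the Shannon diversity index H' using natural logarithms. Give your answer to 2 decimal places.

Each pᵢ ln pᵢ term (working shown to 4 dp, full precision carried): 0.3148×(-1.1558)=-0.3639, 0.4692×(-0.7567)=-0.3551, 0.216×(-1.5325)=-0.3310.
Sum = -1.0499, so H' = 1.05.

1.05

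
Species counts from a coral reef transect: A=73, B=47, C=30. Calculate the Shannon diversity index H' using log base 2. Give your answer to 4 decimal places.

Total N = 73+47+30 = 150, so the proportions are 0.486667, 0.313333, 0.2 (working shown to 6 dp, full precision carried).
Each pᵢ log₂ pᵢ term: 0.486667×(-1.038994)=-0.505644, 0.313333×(-1.674230)=-0.524592, 0.2×(-2.321928)=-0.464386.
Sum = -1.494621, so H' = 1.4946.

1.4946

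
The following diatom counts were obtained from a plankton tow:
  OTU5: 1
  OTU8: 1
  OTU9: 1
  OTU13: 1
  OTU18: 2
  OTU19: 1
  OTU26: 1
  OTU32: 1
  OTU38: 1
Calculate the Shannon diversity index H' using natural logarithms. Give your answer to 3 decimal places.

2.164

Total N = 1+1+1+1+2+1+1+1+1 = 10, so the proportions are 0.1, 0.1, 0.1, 0.1, 0.2, 0.1, 0.1, 0.1, 0.1 (working shown to 5 dp, full precision carried).
Each pᵢ ln pᵢ term: 0.1×(-2.30259)=-0.23026, 0.1×(-2.30259)=-0.23026, 0.1×(-2.30259)=-0.23026, 0.1×(-2.30259)=-0.23026, 0.2×(-1.60944)=-0.32189, 0.1×(-2.30259)=-0.23026, 0.1×(-2.30259)=-0.23026, 0.1×(-2.30259)=-0.23026, 0.1×(-2.30259)=-0.23026.
Sum = -2.16396, so H' = 2.164.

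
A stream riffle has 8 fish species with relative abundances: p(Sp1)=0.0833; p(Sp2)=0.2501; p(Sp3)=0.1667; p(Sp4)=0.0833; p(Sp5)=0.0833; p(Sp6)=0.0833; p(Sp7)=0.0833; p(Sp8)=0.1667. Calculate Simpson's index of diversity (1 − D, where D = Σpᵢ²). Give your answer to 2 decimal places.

D = 0.0833² + 0.2501² + 0.1667² + 0.0833² + 0.0833² + 0.0833² + 0.0833² + 0.1667² = 0.0069 + 0.0626 + 0.0278 + 0.0069 + 0.0069 + 0.0069 + 0.0069 + 0.0278 = 0.1528 (working shown to 4 dp, full precision carried).
So 1 − D = 0.8472, i.e. 0.85 to 2 decimal places.

0.85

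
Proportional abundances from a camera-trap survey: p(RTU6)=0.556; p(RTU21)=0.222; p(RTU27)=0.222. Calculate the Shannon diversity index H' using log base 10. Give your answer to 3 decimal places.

0.432

Each pᵢ log₁₀ pᵢ term (working shown to 5 dp, full precision carried): 0.556×(-0.25493)=-0.14174, 0.222×(-0.65365)=-0.14511, 0.222×(-0.65365)=-0.14511.
Sum = -0.43196, so H' = 0.432.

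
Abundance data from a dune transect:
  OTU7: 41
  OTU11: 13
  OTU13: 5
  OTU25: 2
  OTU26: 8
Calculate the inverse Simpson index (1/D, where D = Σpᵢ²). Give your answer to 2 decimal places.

2.45

Total N = 41+13+5+2+8 = 69, so the proportions are 0.5942, 0.18841, 0.07246, 0.02899, 0.11594 (working shown to 5 dp, full precision carried).
D = 0.5942² + 0.18841² + 0.07246² + 0.02899² + 0.11594² = 0.35308 + 0.03550 + 0.00525 + 0.00084 + 0.01344 = 0.40811.
So 1/D = 2.4503, i.e. 2.45 to 2 decimal places.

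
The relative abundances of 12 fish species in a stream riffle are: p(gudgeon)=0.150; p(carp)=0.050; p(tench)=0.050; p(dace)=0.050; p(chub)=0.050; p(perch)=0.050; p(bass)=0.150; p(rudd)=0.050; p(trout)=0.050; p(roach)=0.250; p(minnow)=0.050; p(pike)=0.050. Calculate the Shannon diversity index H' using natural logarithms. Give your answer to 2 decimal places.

Each pᵢ ln pᵢ term (working shown to 4 dp, full precision carried): 0.15×(-1.8971)=-0.2846, 0.05×(-2.9957)=-0.1498, 0.05×(-2.9957)=-0.1498, 0.05×(-2.9957)=-0.1498, 0.05×(-2.9957)=-0.1498, 0.05×(-2.9957)=-0.1498, 0.15×(-1.8971)=-0.2846, 0.05×(-2.9957)=-0.1498, 0.05×(-2.9957)=-0.1498, 0.25×(-1.3863)=-0.3466, 0.05×(-2.9957)=-0.1498, 0.05×(-2.9957)=-0.1498.
Sum = -2.2638, so H' = 2.26.

2.26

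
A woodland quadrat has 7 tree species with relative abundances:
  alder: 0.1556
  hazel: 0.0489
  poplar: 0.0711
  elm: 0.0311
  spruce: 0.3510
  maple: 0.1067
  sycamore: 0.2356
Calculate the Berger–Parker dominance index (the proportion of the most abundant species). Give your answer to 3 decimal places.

0.351

The largest proportion is 0.351, i.e. d = 0.351 to 3 decimal places.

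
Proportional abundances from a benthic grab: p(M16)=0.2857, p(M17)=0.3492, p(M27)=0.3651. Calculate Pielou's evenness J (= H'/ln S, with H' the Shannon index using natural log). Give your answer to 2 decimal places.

1.00

H' = −Σ pᵢ ln pᵢ = −((-0.3579) + (-0.3674) + (-0.3679)) = 1.0932 (working shown to 4 dp, full precision carried).
With S = 3 species, ln S = 1.0986, so J = 1.0932/1.0986 = 0.9951, i.e. 1.00 to 2 decimal places.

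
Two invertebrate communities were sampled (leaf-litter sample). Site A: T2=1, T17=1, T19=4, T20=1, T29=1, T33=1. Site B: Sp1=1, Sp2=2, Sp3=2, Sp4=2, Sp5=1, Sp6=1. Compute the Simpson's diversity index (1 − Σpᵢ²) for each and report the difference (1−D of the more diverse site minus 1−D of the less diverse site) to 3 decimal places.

0.074

Site A: N=9, proportions 0.11111, 0.11111, 0.44444, 0.11111, 0.11111, 0.11111, giving 1−D = 0.74074 (working shown to 5 dp, full precision carried).
Site B: N=9, proportions 0.11111, 0.22222, 0.22222, 0.22222, 0.11111, 0.11111, giving 1−D = 0.81481.
Difference = |0.74074 − 0.81481| = 0.07407, i.e. 0.074 to 3 decimal places.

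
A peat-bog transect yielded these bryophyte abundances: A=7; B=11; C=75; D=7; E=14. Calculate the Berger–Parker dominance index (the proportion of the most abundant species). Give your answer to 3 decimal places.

0.658

Total N = 7+11+75+7+14 = 114, so the proportions are 0.0614, 0.09649, 0.65789, 0.0614, 0.12281 (working shown to 5 dp, full precision carried).
The largest proportion is 0.65789, i.e. d = 0.658 to 3 decimal places.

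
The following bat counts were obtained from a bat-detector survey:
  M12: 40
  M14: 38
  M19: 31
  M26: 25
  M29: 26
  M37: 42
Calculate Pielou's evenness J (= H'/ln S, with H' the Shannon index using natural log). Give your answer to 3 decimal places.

0.989

Total N = 40+38+31+25+26+42 = 202, so the proportions are 0.19802, 0.18812, 0.15347, 0.12376, 0.12871, 0.20792 (working shown to 5 dp, full precision carried).
H' = −Σ pᵢ ln pᵢ = −((-0.32067) + (-0.31429) + (-0.28764) + (-0.25859) + (-0.26388) + (-0.32656)) = 1.77163.
With S = 6 species, ln S = 1.79176, so J = 1.77163/1.79176 = 0.98876, i.e. 0.989 to 3 decimal places.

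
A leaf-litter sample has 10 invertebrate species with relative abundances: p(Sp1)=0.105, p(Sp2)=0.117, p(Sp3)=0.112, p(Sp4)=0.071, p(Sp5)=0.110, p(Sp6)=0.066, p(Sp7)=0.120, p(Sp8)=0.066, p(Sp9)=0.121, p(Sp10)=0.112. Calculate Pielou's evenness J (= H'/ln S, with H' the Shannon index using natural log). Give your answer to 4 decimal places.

H' = −Σ pᵢ ln pᵢ = −((-0.236648) + (-0.251033) + (-0.245197) + (-0.187800) + (-0.242800) + (-0.179395) + (-0.254432) + (-0.179395) + (-0.255548) + (-0.245197)) = 2.277444 (working shown to 6 dp, full precision carried).
With S = 10 species, ln S = 2.302585, so J = 2.277444/2.302585 = 0.989081, i.e. 0.9891 to 4 decimal places.

0.9891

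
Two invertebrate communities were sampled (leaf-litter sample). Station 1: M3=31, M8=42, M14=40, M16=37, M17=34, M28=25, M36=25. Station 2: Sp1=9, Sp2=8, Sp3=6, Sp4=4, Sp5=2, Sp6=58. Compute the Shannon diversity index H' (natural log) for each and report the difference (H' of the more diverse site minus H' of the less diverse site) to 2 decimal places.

0.79

Station 1: N=234, proportions 0.1325, 0.1795, 0.1709, 0.1581, 0.1453, 0.1068, 0.1068, giving H' = 1.9278 (working shown to 4 dp, full precision carried).
Station 2: N=87, proportions 0.1034, 0.092, 0.069, 0.046, 0.023, 0.6667, giving H' = 1.1372.
Difference = |1.9278 − 1.1372| = 0.7906, i.e. 0.79 to 2 decimal places.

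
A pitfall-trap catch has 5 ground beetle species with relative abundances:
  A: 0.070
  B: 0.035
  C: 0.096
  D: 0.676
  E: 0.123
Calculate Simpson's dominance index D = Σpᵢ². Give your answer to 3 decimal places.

D = 0.07² + 0.035² + 0.096² + 0.676² + 0.123² = 0.00490 + 0.00123 + 0.00922 + 0.45698 + 0.01513 = 0.48745 (working shown to 5 dp, full precision carried).
To 3 decimal places, D = 0.487.

0.487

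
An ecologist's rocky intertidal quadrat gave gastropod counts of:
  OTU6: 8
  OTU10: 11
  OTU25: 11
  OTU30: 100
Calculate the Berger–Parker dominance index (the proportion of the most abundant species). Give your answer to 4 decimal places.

0.7692

Total N = 8+11+11+100 = 130, so the proportions are 0.061538, 0.084615, 0.084615, 0.769231 (working shown to 6 dp, full precision carried).
The largest proportion is 0.769231, i.e. d = 0.7692 to 4 decimal places.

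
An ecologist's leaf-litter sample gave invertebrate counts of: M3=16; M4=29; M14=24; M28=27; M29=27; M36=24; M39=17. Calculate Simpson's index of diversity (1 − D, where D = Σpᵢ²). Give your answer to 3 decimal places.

Total N = 16+29+24+27+27+24+17 = 164, so the proportions are 0.09756, 0.17683, 0.14634, 0.16463, 0.16463, 0.14634, 0.10366 (working shown to 5 dp, full precision carried).
D = 0.09756² + 0.17683² + 0.14634² + 0.16463² + 0.16463² + 0.14634² + 0.10366² = 0.00952 + 0.03127 + 0.02142 + 0.02710 + 0.02710 + 0.02142 + 0.01075 = 0.14857.
So 1 − D = 0.85143, i.e. 0.851 to 3 decimal places.

0.851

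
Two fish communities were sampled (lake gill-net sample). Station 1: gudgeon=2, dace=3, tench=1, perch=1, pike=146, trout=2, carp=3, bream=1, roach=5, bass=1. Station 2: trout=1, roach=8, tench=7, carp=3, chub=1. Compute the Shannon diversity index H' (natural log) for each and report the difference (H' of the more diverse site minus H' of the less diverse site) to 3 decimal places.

0.727

Station 1: N=165, proportions 0.0121212, 0.0181818, 0.0060606, 0.0060606, 0.8848485, 0.0121212, 0.0181818, 0.0060606, 0.030303, 0.0060606, giving H' = 0.5906848 (working shown to 7 dp, full precision carried).
Station 2: N=20, proportions 0.05, 0.4, 0.35, 0.15, 0.05, giving H' = 1.3180953.
Difference = |0.5906848 − 1.3180953| = 0.7274105, i.e. 0.727 to 3 decimal places.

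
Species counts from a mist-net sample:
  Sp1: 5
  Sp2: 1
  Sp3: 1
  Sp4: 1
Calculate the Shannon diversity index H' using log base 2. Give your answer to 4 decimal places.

1.5488

Total N = 5+1+1+1 = 8, so the proportions are 0.625, 0.125, 0.125, 0.125 (working shown to 6 dp, full precision carried).
Each pᵢ log₂ pᵢ term: 0.625×(-0.678072)=-0.423795, 0.125×(-3.000000)=-0.375000, 0.125×(-3.000000)=-0.375000, 0.125×(-3.000000)=-0.375000.
Sum = -1.548795, so H' = 1.5488.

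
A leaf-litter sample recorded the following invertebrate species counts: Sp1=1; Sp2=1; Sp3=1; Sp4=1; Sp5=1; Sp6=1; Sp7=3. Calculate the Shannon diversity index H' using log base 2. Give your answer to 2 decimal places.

2.64

Total N = 1+1+1+1+1+1+3 = 9, so the proportions are 0.1111, 0.1111, 0.1111, 0.1111, 0.1111, 0.1111, 0.3333 (working shown to 4 dp, full precision carried).
Each pᵢ log₂ pᵢ term: 0.1111×(-3.1699)=-0.3522, 0.1111×(-3.1699)=-0.3522, 0.1111×(-3.1699)=-0.3522, 0.1111×(-3.1699)=-0.3522, 0.1111×(-3.1699)=-0.3522, 0.1111×(-3.1699)=-0.3522, 0.3333×(-1.5850)=-0.5283.
Sum = -2.6416, so H' = 2.64.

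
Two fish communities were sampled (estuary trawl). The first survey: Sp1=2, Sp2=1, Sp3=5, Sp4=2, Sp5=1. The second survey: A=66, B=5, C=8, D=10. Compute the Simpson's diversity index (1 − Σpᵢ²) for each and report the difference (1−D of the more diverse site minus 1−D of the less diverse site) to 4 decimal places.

0.2845

The first survey: N=11, proportions 0.181818, 0.090909, 0.454545, 0.181818, 0.090909, giving 1−D = 0.710744 (working shown to 6 dp, full precision carried).
The second survey: N=89, proportions 0.741573, 0.05618, 0.089888, 0.11236, giving 1−D = 0.426209.
Difference = |0.710744 − 0.426209| = 0.284535, i.e. 0.2845 to 4 decimal places.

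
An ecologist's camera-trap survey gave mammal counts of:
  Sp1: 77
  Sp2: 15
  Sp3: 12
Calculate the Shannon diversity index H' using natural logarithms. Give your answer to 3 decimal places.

Total N = 77+15+12 = 104, so the proportions are 0.74038, 0.14423, 0.11538 (working shown to 5 dp, full precision carried).
Each pᵢ ln pᵢ term: 0.74038×(-0.30059)=-0.22255, 0.14423×(-1.93634)=-0.27928, 0.11538×(-2.15948)=-0.24917.
Sum = -0.75100, so H' = 0.751.

0.751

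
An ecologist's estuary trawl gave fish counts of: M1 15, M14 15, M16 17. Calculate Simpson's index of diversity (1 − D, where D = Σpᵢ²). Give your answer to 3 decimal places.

Total N = 15+15+17 = 47, so the proportions are 0.31915, 0.31915, 0.3617 (working shown to 5 dp, full precision carried).
D = 0.31915² + 0.31915² + 0.3617² = 0.10186 + 0.10186 + 0.13083 = 0.33454.
So 1 − D = 0.66546, i.e. 0.665 to 3 decimal places.

0.665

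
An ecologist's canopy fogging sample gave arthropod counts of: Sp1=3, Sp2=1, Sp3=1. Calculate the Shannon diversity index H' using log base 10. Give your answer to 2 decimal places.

0.41

Total N = 3+1+1 = 5, so the proportions are 0.6, 0.2, 0.2 (working shown to 4 dp, full precision carried).
Each pᵢ log₁₀ pᵢ term: 0.6×(-0.2218)=-0.1331, 0.2×(-0.6990)=-0.1398, 0.2×(-0.6990)=-0.1398.
Sum = -0.4127, so H' = 0.41.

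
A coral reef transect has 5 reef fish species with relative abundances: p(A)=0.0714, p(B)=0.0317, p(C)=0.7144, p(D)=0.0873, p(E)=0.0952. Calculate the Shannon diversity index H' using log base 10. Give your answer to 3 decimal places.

Each pᵢ log₁₀ pᵢ term (working shown to 5 dp, full precision carried): 0.0714×(-1.14630)=-0.08185, 0.0317×(-1.49894)=-0.04752, 0.7144×(-0.14606)=-0.10434, 0.0873×(-1.05899)=-0.09245, 0.0952×(-1.02136)=-0.09723.
Sum = -0.42339, so H' = 0.423.

0.423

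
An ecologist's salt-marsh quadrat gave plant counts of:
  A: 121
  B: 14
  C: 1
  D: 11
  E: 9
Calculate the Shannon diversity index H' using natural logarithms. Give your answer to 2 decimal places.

0.80

Total N = 121+14+1+11+9 = 156, so the proportions are 0.7756, 0.0897, 0.0064, 0.0705, 0.0577 (working shown to 4 dp, full precision carried).
Each pᵢ ln pᵢ term: 0.7756×(-0.2541)=-0.1971, 0.0897×(-2.4108)=-0.2164, 0.0064×(-5.0499)=-0.0324, 0.0705×(-2.6520)=-0.1870, 0.0577×(-2.8526)=-0.1646.
Sum = -0.7974, so H' = 0.80.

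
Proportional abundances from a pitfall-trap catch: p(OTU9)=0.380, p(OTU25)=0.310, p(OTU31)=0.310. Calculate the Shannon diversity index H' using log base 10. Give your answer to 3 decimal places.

Each pᵢ log₁₀ pᵢ term (working shown to 5 dp, full precision carried): 0.38×(-0.42022)=-0.15968, 0.31×(-0.50864)=-0.15768, 0.31×(-0.50864)=-0.15768.
Sum = -0.47504, so H' = 0.475.

0.475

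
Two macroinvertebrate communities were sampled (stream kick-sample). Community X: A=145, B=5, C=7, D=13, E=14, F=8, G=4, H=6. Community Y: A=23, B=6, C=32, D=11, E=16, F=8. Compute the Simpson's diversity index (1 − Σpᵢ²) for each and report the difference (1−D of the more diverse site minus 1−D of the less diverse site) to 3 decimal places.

0.309

Community X: N=202, proportions 0.71782, 0.02475, 0.03465, 0.06436, 0.06931, 0.0396, 0.0198, 0.0297, giving 1−D = 0.47113 (working shown to 5 dp, full precision carried).
Community Y: N=96, proportions 0.23958, 0.0625, 0.33333, 0.11458, 0.16667, 0.08333, giving 1−D = 0.77973.
Difference = |0.47113 − 0.77973| = 0.30860, i.e. 0.309 to 3 decimal places.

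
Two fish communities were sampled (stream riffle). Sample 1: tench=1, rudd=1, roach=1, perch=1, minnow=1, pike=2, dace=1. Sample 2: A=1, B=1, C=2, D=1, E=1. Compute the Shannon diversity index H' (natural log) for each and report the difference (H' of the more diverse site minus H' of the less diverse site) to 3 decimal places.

0.345

Sample 1: N=8, proportions 0.125, 0.125, 0.125, 0.125, 0.125, 0.25, 0.125, giving H' = 1.90615 (working shown to 5 dp, full precision carried).
Sample 2: N=6, proportions 0.16667, 0.16667, 0.33333, 0.16667, 0.16667, giving H' = 1.56071.
Difference = |1.90615 − 1.56071| = 0.34544, i.e. 0.345 to 3 decimal places.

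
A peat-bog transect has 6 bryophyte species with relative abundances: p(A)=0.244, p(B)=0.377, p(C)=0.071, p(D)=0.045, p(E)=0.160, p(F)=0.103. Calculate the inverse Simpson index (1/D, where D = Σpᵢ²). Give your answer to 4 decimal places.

D = 0.244² + 0.377² + 0.071² + 0.045² + 0.16² + 0.103² = 0.05953600 + 0.14212900 + 0.00504100 + 0.00202500 + 0.02560000 + 0.01060900 = 0.24494000 (working shown to 8 dp, full precision carried).
So 1/D = 4.082632, i.e. 4.0826 to 4 decimal places.

4.0826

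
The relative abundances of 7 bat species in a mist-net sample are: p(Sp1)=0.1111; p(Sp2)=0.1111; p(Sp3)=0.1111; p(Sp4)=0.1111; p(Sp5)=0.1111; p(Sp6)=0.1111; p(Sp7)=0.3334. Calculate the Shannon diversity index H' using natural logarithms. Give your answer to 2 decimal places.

Each pᵢ ln pᵢ term (working shown to 4 dp, full precision carried): 0.1111×(-2.1973)=-0.2441, 0.1111×(-2.1973)=-0.2441, 0.1111×(-2.1973)=-0.2441, 0.1111×(-2.1973)=-0.2441, 0.1111×(-2.1973)=-0.2441, 0.1111×(-2.1973)=-0.2441, 0.3334×(-1.0984)=-0.3662.
Sum = -1.8309, so H' = 1.83.

1.83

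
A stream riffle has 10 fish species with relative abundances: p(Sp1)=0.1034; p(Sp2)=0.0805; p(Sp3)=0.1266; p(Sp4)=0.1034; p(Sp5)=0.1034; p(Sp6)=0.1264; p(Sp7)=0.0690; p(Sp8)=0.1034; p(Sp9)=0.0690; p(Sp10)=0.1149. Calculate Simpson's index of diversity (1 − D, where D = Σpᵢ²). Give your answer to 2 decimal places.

0.90

D = 0.1034² + 0.0805² + 0.1266² + 0.1034² + 0.1034² + 0.1264² + 0.069² + 0.1034² + 0.069² + 0.1149² = 0.0107 + 0.0065 + 0.0160 + 0.0107 + 0.0107 + 0.0160 + 0.0048 + 0.0107 + 0.0048 + 0.0132 = 0.1040 (working shown to 4 dp, full precision carried).
So 1 − D = 0.8960, i.e. 0.90 to 2 decimal places.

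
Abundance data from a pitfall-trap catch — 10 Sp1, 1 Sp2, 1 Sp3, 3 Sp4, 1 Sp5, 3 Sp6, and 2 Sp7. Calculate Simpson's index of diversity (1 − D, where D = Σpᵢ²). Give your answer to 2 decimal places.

Total N = 10+1+1+3+1+3+2 = 21, so the proportions are 0.4762, 0.0476, 0.0476, 0.1429, 0.0476, 0.1429, 0.0952 (working shown to 4 dp, full precision carried).
D = 0.4762² + 0.0476² + 0.0476² + 0.1429² + 0.0476² + 0.1429² + 0.0952² = 0.2268 + 0.0023 + 0.0023 + 0.0204 + 0.0023 + 0.0204 + 0.0091 = 0.2834.
So 1 − D = 0.7166, i.e. 0.72 to 2 decimal places.

0.72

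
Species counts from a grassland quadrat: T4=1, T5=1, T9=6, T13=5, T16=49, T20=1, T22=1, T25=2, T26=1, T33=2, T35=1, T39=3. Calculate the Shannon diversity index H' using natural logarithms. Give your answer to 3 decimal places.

Total N = 1+1+6+5+49+1+1+2+1+2+1+3 = 73, so the proportions are 0.013699, 0.013699, 0.082192, 0.068493, 0.671233, 0.013699, 0.013699, 0.027397, 0.013699, 0.027397, 0.013699, 0.041096 (working shown to 6 dp, full precision carried).
Each pᵢ ln pᵢ term: 0.013699×(-4.290459)=-0.058773, 0.013699×(-4.290459)=-0.058773, 0.082192×(-2.498700)=-0.205373, 0.068493×(-2.681022)=-0.183632, 0.671233×(-0.398639)=-0.267580, 0.013699×(-4.290459)=-0.058773, 0.013699×(-4.290459)=-0.058773, 0.027397×(-3.597312)=-0.098557, 0.013699×(-4.290459)=-0.058773, 0.027397×(-3.597312)=-0.098557, 0.013699×(-4.290459)=-0.058773, 0.041096×(-3.191847)=-0.131172.
Sum = -1.337509, so H' = 1.338.

1.338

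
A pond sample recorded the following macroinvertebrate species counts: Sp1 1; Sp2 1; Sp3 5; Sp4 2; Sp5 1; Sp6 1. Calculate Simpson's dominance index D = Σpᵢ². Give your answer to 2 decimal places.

0.27

Total N = 1+1+5+2+1+1 = 11, so the proportions are 0.0909, 0.0909, 0.4545, 0.1818, 0.0909, 0.0909 (working shown to 4 dp, full precision carried).
D = 0.0909² + 0.0909² + 0.4545² + 0.1818² + 0.0909² + 0.0909² = 0.0083 + 0.0083 + 0.2066 + 0.0331 + 0.0083 + 0.0083 = 0.2727.
To 2 decimal places, D = 0.27.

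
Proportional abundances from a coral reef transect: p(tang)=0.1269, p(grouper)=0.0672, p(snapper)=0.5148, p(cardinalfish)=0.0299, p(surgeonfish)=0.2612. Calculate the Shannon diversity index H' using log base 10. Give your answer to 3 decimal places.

Each pᵢ log₁₀ pᵢ term (working shown to 5 dp, full precision carried): 0.1269×(-0.89654)=-0.11377, 0.0672×(-1.17263)=-0.07880, 0.5148×(-0.28836)=-0.14845, 0.0299×(-1.52433)=-0.04558, 0.2612×(-0.58303)=-0.15229.
Sum = -0.53888, so H' = 0.539.

0.539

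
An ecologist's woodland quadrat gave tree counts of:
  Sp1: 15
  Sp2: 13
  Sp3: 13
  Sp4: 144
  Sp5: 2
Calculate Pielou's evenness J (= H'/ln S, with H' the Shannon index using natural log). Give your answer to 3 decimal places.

0.511

Total N = 15+13+13+144+2 = 187, so the proportions are 0.08021, 0.06952, 0.06952, 0.77005, 0.0107 (working shown to 5 dp, full precision carried).
H' = −Σ pᵢ ln pᵢ = −((-0.20238) + (-0.18535) + (-0.18535) + (-0.20121) + (-0.04853)) = 0.82283.
With S = 5 species, ln S = 1.60944, so J = 0.82283/1.60944 = 0.51125, i.e. 0.511 to 3 decimal places.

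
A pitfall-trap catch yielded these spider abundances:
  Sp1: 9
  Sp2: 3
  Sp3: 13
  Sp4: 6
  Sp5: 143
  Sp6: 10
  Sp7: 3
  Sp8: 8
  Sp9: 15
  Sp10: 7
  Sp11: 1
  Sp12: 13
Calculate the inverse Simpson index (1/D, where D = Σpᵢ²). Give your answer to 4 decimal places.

Total N = 9+3+13+6+143+10+3+8+15+7+1+13 = 231, so the proportions are 0.038961, 0.012987, 0.0562771, 0.025974, 0.6190476, 0.04329, 0.012987, 0.034632, 0.0649351, 0.030303, 0.004329, 0.0562771 (working shown to 7 dp, full precision carried).
D = 0.038961² + 0.012987² + 0.0562771² + 0.025974² + 0.6190476² + 0.04329² + 0.012987² + 0.034632² + 0.0649351² + 0.030303² + 0.004329² + 0.0562771² = 0.0015180 + 0.0001687 + 0.0031671 + 0.0006747 + 0.3832200 + 0.0018740 + 0.0001687 + 0.0011994 + 0.0042166 + 0.0009183 + 0.0000187 + 0.0031671 = 0.4003111.
So 1/D = 2.498057, i.e. 2.4981 to 4 decimal places.

2.4981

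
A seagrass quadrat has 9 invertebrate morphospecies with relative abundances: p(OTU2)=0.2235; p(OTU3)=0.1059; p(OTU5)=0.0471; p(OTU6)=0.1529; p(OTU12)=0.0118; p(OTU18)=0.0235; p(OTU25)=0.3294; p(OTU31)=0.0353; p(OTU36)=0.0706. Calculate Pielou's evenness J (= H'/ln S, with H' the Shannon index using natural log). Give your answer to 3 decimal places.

0.826

H' = −Σ pᵢ ln pᵢ = −((-0.33488) + (-0.23777) + (-0.14391) + (-0.28714) + (-0.05239) + (-0.08814) + (-0.36579) + (-0.11804) + (-0.18714)) = 1.81521 (working shown to 5 dp, full precision carried).
With S = 9 species, ln S = 2.19722, so J = 1.81521/2.19722 = 0.82614, i.e. 0.826 to 3 decimal places.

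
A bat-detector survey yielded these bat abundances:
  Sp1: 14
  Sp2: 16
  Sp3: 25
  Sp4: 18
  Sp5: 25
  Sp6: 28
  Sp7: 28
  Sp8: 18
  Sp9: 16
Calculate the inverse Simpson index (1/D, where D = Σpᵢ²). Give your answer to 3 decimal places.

Total N = 14+16+25+18+25+28+28+18+16 = 188, so the proportions are 0.0744681, 0.0851064, 0.1329787, 0.0957447, 0.1329787, 0.1489362, 0.1489362, 0.0957447, 0.0851064 (working shown to 7 dp, full precision carried).
D = 0.0744681² + 0.0851064² + 0.1329787² + 0.0957447² + 0.1329787² + 0.1489362² + 0.1489362² + 0.0957447² + 0.0851064² = 0.0055455 + 0.0072431 + 0.0176833 + 0.0091670 + 0.0176833 + 0.0221820 + 0.0221820 + 0.0091670 + 0.0072431 = 0.1180964.
So 1/D = 8.46766, i.e. 8.468 to 3 decimal places.

8.468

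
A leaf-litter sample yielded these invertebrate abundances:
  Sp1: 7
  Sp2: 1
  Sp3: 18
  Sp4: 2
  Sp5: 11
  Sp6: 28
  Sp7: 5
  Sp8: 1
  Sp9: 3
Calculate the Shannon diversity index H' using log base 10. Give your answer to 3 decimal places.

0.749

Total N = 7+1+18+2+11+28+5+1+3 = 76, so the proportions are 0.09211, 0.01316, 0.23684, 0.02632, 0.14474, 0.36842, 0.06579, 0.01316, 0.03947 (working shown to 5 dp, full precision carried).
Each pᵢ log₁₀ pᵢ term: 0.09211×(-1.03572)=-0.09539, 0.01316×(-1.88081)=-0.02475, 0.23684×(-0.62554)=-0.14815, 0.02632×(-1.57978)=-0.04157, 0.14474×(-0.83942)=-0.12150, 0.36842×(-0.43366)=-0.15977, 0.06579×(-1.18184)=-0.07775, 0.01316×(-1.88081)=-0.02475, 0.03947×(-1.40369)=-0.05541.
Sum = -0.74904, so H' = 0.749.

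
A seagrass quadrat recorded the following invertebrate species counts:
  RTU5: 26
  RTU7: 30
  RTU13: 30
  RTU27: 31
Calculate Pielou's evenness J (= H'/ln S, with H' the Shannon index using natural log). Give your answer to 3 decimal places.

0.998

Total N = 26+30+30+31 = 117, so the proportions are 0.22222, 0.25641, 0.25641, 0.26496 (working shown to 5 dp, full precision carried).
H' = −Σ pᵢ ln pᵢ = −((-0.33424) + (-0.34897) + (-0.34897) + (-0.35191)) = 1.38409.
With S = 4 species, ln S = 1.38629, so J = 1.38409/1.38629 = 0.99841, i.e. 0.998 to 3 decimal places.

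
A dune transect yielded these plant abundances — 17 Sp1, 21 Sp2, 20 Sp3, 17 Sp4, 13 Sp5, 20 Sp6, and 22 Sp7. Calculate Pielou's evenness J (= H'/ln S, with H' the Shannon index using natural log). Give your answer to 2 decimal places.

Total N = 17+21+20+17+13+20+22 = 130, so the proportions are 0.1308, 0.1615, 0.1538, 0.1308, 0.1, 0.1538, 0.1692 (working shown to 4 dp, full precision carried).
H' = −Σ pᵢ ln pᵢ = −((-0.2660) + (-0.2945) + (-0.2880) + (-0.2660) + (-0.2303) + (-0.2880) + (-0.3006)) = 1.9334.
With S = 7 species, ln S = 1.9459, so J = 1.9334/1.9459 = 0.9936, i.e. 0.99 to 2 decimal places.

0.99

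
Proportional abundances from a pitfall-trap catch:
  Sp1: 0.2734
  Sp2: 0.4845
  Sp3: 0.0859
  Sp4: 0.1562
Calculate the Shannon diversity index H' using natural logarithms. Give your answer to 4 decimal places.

1.2065

Each pᵢ ln pᵢ term (working shown to 6 dp, full precision carried): 0.2734×(-1.296819)=-0.354550, 0.4845×(-0.724638)=-0.351087, 0.0859×(-2.454571)=-0.210848, 0.1562×(-1.856618)=-0.290004.
Sum = -1.206489, so H' = 1.2065.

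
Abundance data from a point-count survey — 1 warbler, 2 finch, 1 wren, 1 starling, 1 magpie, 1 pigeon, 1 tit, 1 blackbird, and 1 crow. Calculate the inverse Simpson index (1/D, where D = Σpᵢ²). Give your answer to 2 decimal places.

Total N = 1+2+1+1+1+1+1+1+1 = 10, so the proportions are 0.1, 0.2, 0.1, 0.1, 0.1, 0.1, 0.1, 0.1, 0.1 (working shown to 6 dp, full precision carried).
D = 0.1² + 0.2² + 0.1² + 0.1² + 0.1² + 0.1² + 0.1² + 0.1² + 0.1² = 0.010000 + 0.040000 + 0.010000 + 0.010000 + 0.010000 + 0.010000 + 0.010000 + 0.010000 + 0.010000 = 0.120000.
So 1/D = 8.3333, i.e. 8.33 to 2 decimal places.

8.33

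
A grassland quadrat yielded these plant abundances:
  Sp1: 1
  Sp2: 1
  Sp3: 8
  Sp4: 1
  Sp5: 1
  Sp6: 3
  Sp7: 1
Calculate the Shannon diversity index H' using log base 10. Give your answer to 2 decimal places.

Total N = 1+1+8+1+1+3+1 = 16, so the proportions are 0.0625, 0.0625, 0.5, 0.0625, 0.0625, 0.1875, 0.0625 (working shown to 4 dp, full precision carried).
Each pᵢ log₁₀ pᵢ term: 0.0625×(-1.2041)=-0.0753, 0.0625×(-1.2041)=-0.0753, 0.5×(-0.3010)=-0.1505, 0.0625×(-1.2041)=-0.0753, 0.0625×(-1.2041)=-0.0753, 0.1875×(-0.7270)=-0.1363, 0.0625×(-1.2041)=-0.0753.
Sum = -0.6631, so H' = 0.66.

0.66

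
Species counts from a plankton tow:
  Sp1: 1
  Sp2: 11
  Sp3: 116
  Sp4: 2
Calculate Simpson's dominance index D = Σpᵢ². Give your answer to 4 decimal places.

Total N = 1+11+116+2 = 130, so the proportions are 0.007692, 0.084615, 0.892308, 0.015385 (working shown to 6 dp, full precision carried).
D = 0.007692² + 0.084615² + 0.892308² + 0.015385² = 0.000059 + 0.007160 + 0.796213 + 0.000237 = 0.803669.
To 4 decimal places, D = 0.8037.

0.8037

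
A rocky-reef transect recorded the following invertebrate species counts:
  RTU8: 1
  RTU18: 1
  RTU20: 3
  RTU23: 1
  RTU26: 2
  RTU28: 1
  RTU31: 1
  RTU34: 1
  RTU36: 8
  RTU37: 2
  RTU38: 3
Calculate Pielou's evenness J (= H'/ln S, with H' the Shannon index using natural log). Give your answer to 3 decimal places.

Total N = 1+1+3+1+2+1+1+1+8+2+3 = 24, so the proportions are 0.04167, 0.04167, 0.125, 0.04167, 0.08333, 0.04167, 0.04167, 0.04167, 0.33333, 0.08333, 0.125 (working shown to 5 dp, full precision carried).
H' = −Σ pᵢ ln pᵢ = −((-0.13242) + (-0.13242) + (-0.25993) + (-0.13242) + (-0.20708) + (-0.13242) + (-0.13242) + (-0.13242) + (-0.36620) + (-0.20708) + (-0.25993)) = 2.09473.
With S = 11 species, ln S = 2.39790, so J = 2.09473/2.39790 = 0.87357, i.e. 0.874 to 3 decimal places.

0.874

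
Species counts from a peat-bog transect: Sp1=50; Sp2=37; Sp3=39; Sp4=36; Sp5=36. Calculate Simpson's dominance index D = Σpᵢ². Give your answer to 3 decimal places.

Total N = 50+37+39+36+36 = 198, so the proportions are 0.25253, 0.18687, 0.19697, 0.18182, 0.18182 (working shown to 5 dp, full precision carried).
D = 0.25253² + 0.18687² + 0.19697² + 0.18182² + 0.18182² = 0.06377 + 0.03492 + 0.03880 + 0.03306 + 0.03306 = 0.20360.
To 3 decimal places, D = 0.204.

0.204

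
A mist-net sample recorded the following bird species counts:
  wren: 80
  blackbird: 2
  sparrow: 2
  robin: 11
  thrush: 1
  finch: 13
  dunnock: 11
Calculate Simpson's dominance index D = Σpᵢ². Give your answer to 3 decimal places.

0.474

Total N = 80+2+2+11+1+13+11 = 120, so the proportions are 0.66667, 0.01667, 0.01667, 0.09167, 0.00833, 0.10833, 0.09167 (working shown to 5 dp, full precision carried).
D = 0.66667² + 0.01667² + 0.01667² + 0.09167² + 0.00833² + 0.10833² + 0.09167² = 0.44444 + 0.00028 + 0.00028 + 0.00840 + 0.00007 + 0.01174 + 0.00840 = 0.47361.
To 3 decimal places, D = 0.474.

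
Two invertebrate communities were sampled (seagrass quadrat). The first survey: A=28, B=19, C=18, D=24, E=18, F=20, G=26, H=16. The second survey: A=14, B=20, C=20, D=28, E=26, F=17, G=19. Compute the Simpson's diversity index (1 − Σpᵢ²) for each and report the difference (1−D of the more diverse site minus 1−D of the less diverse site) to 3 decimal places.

The first survey: N=169, proportions 0.16568, 0.11243, 0.10651, 0.14201, 0.10651, 0.11834, 0.15385, 0.09467, giving 1−D = 0.87042 (working shown to 5 dp, full precision carried).
The second survey: N=144, proportions 0.09722, 0.13889, 0.13889, 0.19444, 0.18056, 0.11806, 0.13194, giving 1−D = 0.85021.
Difference = |0.87042 − 0.85021| = 0.02021, i.e. 0.020 to 3 decimal places.

0.020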